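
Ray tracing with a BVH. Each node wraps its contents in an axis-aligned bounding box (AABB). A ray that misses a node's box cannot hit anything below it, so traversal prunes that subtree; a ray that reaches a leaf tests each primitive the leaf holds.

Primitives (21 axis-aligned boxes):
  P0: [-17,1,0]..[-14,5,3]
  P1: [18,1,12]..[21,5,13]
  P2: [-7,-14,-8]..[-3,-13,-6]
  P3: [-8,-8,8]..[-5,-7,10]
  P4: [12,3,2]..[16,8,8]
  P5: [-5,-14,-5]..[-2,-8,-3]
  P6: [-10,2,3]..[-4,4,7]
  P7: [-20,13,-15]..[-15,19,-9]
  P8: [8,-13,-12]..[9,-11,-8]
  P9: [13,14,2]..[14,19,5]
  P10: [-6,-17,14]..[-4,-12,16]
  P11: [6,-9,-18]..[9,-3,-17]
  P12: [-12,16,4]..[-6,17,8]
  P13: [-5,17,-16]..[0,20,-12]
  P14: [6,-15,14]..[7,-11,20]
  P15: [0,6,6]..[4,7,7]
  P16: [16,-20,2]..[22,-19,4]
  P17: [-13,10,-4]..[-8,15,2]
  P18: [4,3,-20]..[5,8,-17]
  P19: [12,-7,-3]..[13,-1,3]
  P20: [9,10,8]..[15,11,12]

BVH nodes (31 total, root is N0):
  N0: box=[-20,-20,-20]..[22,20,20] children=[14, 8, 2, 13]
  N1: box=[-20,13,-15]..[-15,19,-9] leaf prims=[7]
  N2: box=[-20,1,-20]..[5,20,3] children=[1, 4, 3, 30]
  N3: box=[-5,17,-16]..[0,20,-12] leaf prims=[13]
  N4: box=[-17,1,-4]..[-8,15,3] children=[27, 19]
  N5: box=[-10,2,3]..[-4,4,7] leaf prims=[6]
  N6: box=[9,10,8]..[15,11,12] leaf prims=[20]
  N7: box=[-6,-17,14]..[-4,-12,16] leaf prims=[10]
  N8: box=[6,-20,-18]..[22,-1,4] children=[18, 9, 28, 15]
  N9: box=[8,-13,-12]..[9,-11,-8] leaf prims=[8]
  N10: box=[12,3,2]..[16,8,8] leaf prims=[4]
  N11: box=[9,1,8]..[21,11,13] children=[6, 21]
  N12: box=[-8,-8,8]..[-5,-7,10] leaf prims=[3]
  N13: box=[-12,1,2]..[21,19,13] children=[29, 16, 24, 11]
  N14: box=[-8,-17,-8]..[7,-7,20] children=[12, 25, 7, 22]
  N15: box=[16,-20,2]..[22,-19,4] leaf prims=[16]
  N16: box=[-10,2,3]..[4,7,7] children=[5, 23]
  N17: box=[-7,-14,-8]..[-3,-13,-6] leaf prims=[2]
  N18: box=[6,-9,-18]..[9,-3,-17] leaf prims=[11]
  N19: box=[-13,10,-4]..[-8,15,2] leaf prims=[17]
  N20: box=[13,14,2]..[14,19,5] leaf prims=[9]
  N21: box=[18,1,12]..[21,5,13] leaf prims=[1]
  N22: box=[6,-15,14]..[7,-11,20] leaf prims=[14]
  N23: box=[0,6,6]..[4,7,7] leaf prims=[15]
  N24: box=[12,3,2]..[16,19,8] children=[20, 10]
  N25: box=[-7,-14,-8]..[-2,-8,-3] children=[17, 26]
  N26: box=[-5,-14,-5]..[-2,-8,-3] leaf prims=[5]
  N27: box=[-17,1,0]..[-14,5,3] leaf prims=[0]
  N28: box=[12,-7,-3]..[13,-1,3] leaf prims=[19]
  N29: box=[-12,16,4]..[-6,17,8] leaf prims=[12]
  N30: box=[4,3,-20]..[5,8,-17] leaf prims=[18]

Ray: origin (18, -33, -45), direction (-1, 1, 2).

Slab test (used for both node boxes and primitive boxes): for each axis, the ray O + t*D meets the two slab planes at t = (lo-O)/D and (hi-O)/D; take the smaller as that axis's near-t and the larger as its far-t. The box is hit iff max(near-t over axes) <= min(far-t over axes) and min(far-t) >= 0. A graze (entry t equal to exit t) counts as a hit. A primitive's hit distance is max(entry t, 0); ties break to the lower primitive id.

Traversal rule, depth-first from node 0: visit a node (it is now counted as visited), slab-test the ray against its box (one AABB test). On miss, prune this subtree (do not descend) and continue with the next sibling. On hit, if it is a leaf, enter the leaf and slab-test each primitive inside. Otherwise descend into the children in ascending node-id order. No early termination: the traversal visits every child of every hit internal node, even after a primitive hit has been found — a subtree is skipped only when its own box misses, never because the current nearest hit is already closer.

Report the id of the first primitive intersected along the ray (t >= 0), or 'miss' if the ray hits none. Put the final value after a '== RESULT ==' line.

Walk:
N0 x:[-4,38] y:[13,53] z:[25/2,65/2] -> hit [13,65/2], descend [2, 8, 13, 14]
  N2 x:[13,38] y:[34,53] z:[25/2,24] -> miss, prune
  N8 x:[-4,12] y:[13,32] z:[27/2,49/2] -> miss, prune
  N13 x:[-3,30] y:[34,52] z:[47/2,29] -> miss, prune
  N14 x:[11,26] y:[16,26] z:[37/2,65/2] -> hit [37/2,26], descend [7, 12, 22, 25]
    N7 x:[22,24] y:[16,21] z:[59/2,61/2] -> miss, prune
    N12 x:[23,26] y:[25,26] z:[53/2,55/2] -> miss, prune
    N22 x:[11,12] y:[18,22] z:[59/2,65/2] -> miss, prune
    N25 x:[20,25] y:[19,25] z:[37/2,21] -> hit [20,21], descend [17, 26]
      N17 x:[21,25] y:[19,20] z:[37/2,39/2] -> miss, prune
      N26 x:[20,23] y:[19,25] z:[20,21] -> hit [20,21] leaf, test {P5@t=20}

11 AABB tests over nodes [0, 2, 8, 13, 14, 7, 12, 22, 25, 17, 26]; 1 leaf entered; closest P5.

== RESULT ==
5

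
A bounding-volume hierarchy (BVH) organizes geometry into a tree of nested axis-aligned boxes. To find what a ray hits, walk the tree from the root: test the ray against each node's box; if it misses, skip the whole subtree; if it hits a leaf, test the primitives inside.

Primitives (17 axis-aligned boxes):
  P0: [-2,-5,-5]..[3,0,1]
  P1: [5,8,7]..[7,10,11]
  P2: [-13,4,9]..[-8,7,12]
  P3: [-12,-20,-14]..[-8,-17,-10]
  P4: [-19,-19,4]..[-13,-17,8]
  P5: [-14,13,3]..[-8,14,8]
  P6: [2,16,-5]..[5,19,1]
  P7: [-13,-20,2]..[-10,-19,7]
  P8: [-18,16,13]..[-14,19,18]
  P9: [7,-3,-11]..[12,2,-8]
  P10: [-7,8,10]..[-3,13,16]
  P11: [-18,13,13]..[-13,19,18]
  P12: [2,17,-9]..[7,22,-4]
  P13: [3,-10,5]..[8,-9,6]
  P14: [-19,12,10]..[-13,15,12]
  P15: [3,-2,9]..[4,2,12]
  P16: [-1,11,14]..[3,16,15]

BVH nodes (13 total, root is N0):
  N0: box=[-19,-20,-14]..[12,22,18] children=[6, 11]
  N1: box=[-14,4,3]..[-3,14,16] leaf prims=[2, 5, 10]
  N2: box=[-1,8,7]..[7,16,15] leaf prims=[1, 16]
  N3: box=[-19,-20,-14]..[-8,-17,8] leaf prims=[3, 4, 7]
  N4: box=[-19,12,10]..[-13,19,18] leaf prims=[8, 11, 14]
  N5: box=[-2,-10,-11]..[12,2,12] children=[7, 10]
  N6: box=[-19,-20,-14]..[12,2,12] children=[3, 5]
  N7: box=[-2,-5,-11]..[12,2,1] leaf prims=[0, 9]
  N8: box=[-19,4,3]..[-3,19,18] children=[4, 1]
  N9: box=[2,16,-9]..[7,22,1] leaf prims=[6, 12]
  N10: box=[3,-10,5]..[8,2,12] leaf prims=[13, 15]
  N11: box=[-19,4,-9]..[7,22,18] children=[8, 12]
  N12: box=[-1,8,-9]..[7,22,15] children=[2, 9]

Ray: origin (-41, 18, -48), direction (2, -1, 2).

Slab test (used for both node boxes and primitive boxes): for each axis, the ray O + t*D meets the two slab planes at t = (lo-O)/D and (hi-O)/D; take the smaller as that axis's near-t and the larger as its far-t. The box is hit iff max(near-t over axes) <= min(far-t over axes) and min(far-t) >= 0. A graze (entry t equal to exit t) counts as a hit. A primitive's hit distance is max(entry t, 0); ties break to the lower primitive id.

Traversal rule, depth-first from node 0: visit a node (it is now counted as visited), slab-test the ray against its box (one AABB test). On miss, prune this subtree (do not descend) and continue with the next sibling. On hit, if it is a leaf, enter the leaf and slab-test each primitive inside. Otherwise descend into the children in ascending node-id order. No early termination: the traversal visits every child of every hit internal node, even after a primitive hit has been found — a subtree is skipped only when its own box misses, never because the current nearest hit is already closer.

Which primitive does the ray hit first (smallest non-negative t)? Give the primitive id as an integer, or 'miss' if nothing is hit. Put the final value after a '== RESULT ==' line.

Trace the traversal:
N0 x:[11,53/2] y:[-4,38] z:[17,33] -> hit [17,53/2], descend [6, 11]
  N6 x:[11,53/2] y:[16,38] z:[17,30] -> hit [17,53/2], descend [3, 5]
    N3 x:[11,33/2] y:[35,38] z:[17,28] -> miss, prune
    N5 x:[39/2,53/2] y:[16,28] z:[37/2,30] -> hit [39/2,53/2], descend [7, 10]
      N7 x:[39/2,53/2] y:[16,23] z:[37/2,49/2] -> hit [39/2,23] leaf, test {P0@t=43/2, P9(miss)}
      N10 x:[22,49/2] y:[16,28] z:[53/2,30] -> miss, prune
  N11 x:[11,24] y:[-4,14] z:[39/2,33] -> miss, prune

order=[0, 6, 3, 5, 7, 10, 11]  |boxes|=7  |leaves|=1  hit=P0

== RESULT ==
0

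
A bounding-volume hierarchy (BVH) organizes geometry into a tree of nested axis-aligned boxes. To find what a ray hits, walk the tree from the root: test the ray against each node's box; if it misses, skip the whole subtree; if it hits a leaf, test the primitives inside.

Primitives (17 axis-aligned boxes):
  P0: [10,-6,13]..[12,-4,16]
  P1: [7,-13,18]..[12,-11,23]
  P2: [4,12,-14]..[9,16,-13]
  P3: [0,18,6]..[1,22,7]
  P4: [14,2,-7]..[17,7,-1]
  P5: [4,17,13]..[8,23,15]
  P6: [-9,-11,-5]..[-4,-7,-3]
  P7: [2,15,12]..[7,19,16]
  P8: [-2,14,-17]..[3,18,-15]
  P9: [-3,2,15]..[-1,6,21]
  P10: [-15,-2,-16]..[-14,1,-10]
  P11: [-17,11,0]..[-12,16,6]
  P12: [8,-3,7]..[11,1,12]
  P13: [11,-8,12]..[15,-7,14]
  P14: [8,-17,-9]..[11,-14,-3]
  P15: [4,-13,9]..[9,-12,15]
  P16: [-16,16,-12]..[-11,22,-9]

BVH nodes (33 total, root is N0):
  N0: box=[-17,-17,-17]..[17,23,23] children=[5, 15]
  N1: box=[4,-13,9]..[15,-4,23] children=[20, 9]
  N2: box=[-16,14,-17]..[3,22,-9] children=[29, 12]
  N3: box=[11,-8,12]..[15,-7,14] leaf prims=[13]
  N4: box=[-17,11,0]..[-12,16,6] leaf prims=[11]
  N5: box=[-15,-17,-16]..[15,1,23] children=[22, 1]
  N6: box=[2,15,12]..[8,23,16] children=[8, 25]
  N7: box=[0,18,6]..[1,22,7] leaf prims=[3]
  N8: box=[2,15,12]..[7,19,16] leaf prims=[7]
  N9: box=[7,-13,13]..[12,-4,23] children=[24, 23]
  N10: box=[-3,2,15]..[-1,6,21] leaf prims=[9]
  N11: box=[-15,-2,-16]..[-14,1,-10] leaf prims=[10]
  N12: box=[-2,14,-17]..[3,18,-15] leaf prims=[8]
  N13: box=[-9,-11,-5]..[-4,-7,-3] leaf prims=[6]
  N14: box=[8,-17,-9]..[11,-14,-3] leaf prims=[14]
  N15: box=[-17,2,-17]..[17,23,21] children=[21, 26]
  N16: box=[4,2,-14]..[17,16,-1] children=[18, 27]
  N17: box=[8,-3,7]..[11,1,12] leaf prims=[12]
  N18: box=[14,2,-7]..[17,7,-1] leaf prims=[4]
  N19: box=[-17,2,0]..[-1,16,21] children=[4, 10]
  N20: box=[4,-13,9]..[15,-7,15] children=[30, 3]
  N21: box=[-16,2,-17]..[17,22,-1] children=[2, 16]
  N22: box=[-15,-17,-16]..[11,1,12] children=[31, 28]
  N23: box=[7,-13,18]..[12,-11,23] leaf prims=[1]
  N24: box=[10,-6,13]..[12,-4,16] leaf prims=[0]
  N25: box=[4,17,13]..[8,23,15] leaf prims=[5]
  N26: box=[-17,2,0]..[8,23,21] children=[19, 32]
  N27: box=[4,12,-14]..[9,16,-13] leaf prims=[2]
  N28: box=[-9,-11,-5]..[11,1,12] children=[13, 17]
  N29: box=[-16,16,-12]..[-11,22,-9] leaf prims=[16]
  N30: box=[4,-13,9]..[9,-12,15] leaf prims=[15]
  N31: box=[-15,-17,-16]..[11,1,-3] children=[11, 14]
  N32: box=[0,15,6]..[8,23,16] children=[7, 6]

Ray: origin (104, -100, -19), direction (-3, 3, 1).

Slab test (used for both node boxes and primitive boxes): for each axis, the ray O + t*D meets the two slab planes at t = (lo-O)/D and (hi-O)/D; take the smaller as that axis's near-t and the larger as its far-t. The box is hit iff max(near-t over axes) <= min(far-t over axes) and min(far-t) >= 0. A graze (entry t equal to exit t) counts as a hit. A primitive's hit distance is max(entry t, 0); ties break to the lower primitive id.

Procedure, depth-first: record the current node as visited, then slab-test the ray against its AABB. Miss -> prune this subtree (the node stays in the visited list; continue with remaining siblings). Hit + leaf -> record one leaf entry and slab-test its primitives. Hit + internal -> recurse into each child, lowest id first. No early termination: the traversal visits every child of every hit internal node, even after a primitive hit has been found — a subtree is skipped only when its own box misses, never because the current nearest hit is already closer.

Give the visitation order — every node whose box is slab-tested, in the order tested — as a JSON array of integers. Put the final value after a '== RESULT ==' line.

Trace the traversal:
N0 x:[29,121/3] y:[83/3,41] z:[2,42] -> hit [29,121/3], descend [5, 15]
  N5 x:[89/3,119/3] y:[83/3,101/3] z:[3,42] -> hit [89/3,101/3], descend [1, 22]
    N1 x:[89/3,100/3] y:[29,32] z:[28,42] -> hit [89/3,32], descend [9, 20]
      N9 x:[92/3,97/3] y:[29,32] z:[32,42] -> hit [32,32], descend [23, 24]
        N23 x:[92/3,97/3] y:[29,89/3] z:[37,42] -> miss, prune
        N24 x:[92/3,94/3] y:[94/3,32] z:[32,35] -> miss, prune
      N20 x:[89/3,100/3] y:[29,31] z:[28,34] -> hit [89/3,31], descend [3, 30]
        N3 x:[89/3,31] y:[92/3,31] z:[31,33] -> hit [31,31] leaf, test {P13@t=31}
        N30 x:[95/3,100/3] y:[29,88/3] z:[28,34] -> miss, prune
    N22 x:[31,119/3] y:[83/3,101/3] z:[3,31] -> hit [31,31], descend [28, 31]
      N28 x:[31,113/3] y:[89/3,101/3] z:[14,31] -> hit [31,31], descend [13, 17]
        N13 x:[36,113/3] y:[89/3,31] z:[14,16] -> miss, prune
        N17 x:[31,32] y:[97/3,101/3] z:[26,31] -> miss, prune
      N31 x:[31,119/3] y:[83/3,101/3] z:[3,16] -> miss, prune
  N15 x:[29,121/3] y:[34,41] z:[2,40] -> hit [34,40], descend [21, 26]
    N21 x:[29,40] y:[34,122/3] z:[2,18] -> miss, prune
    N26 x:[32,121/3] y:[34,41] z:[19,40] -> hit [34,40], descend [19, 32]
      N19 x:[35,121/3] y:[34,116/3] z:[19,40] -> hit [35,116/3], descend [4, 10]
        N4 x:[116/3,121/3] y:[37,116/3] z:[19,25] -> miss, prune
        N10 x:[35,107/3] y:[34,106/3] z:[34,40] -> hit [35,106/3] leaf, test {P9@t=35}
      N32 x:[32,104/3] y:[115/3,41] z:[25,35] -> miss, prune

order=[0, 5, 1, 9, 23, 24, 20, 3, 30, 22, 28, 13, 17, 31, 15, 21, 26, 19, 4, 10, 32]  |boxes|=21  |leaves|=2  hit=P13

== RESULT ==
[0, 5, 1, 9, 23, 24, 20, 3, 30, 22, 28, 13, 17, 31, 15, 21, 26, 19, 4, 10, 32]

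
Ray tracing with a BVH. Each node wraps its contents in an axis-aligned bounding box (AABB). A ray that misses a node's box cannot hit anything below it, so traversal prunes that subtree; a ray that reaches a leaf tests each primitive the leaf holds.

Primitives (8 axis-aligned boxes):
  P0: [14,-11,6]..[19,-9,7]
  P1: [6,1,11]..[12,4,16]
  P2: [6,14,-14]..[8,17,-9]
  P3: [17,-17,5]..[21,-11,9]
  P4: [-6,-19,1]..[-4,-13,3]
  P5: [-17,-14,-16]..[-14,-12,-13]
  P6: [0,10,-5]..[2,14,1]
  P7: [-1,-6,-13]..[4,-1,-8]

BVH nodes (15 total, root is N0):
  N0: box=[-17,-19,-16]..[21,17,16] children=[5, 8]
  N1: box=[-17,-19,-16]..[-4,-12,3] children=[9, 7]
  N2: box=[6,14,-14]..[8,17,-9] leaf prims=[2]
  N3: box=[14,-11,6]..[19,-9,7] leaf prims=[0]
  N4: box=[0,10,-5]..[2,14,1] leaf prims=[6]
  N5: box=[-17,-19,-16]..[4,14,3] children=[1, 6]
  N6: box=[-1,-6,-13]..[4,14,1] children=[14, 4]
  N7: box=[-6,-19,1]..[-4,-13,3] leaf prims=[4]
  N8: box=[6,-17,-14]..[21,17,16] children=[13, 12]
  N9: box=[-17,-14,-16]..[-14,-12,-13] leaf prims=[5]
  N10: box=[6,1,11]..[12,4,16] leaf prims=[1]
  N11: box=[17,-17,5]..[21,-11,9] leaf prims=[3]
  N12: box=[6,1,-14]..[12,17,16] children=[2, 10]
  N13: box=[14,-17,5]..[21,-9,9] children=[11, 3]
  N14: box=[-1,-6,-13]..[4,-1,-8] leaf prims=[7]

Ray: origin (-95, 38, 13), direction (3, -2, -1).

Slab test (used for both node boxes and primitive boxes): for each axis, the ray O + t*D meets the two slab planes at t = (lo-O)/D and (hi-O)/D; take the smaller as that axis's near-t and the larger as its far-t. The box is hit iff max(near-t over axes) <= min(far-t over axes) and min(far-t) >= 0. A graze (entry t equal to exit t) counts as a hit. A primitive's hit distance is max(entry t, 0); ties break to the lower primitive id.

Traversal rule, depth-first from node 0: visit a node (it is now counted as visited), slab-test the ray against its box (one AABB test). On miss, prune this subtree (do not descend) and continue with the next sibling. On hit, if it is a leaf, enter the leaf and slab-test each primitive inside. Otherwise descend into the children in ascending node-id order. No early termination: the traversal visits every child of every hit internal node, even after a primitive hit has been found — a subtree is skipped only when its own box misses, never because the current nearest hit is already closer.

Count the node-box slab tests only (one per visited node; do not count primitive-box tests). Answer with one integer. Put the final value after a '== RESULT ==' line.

Traverse from the root:
N0 x:[26,116/3] y:[21/2,57/2] z:[-3,29] -> hit [26,57/2], descend [5, 8]
  N5 x:[26,33] y:[12,57/2] z:[10,29] -> hit [26,57/2], descend [1, 6]
    N1 x:[26,91/3] y:[25,57/2] z:[10,29] -> hit [26,57/2], descend [7, 9]
      N7 x:[89/3,91/3] y:[51/2,57/2] z:[10,12] -> miss, prune
      N9 x:[26,27] y:[25,26] z:[26,29] -> hit [26,26] leaf, test {P5@t=26}
    N6 x:[94/3,33] y:[12,22] z:[12,26] -> miss, prune
  N8 x:[101/3,116/3] y:[21/2,55/2] z:[-3,27] -> miss, prune

Visited [0, 5, 1, 7, 9, 6, 8]. Tests: 7 box, 1 leaf. Nearest: P5.

== RESULT ==
7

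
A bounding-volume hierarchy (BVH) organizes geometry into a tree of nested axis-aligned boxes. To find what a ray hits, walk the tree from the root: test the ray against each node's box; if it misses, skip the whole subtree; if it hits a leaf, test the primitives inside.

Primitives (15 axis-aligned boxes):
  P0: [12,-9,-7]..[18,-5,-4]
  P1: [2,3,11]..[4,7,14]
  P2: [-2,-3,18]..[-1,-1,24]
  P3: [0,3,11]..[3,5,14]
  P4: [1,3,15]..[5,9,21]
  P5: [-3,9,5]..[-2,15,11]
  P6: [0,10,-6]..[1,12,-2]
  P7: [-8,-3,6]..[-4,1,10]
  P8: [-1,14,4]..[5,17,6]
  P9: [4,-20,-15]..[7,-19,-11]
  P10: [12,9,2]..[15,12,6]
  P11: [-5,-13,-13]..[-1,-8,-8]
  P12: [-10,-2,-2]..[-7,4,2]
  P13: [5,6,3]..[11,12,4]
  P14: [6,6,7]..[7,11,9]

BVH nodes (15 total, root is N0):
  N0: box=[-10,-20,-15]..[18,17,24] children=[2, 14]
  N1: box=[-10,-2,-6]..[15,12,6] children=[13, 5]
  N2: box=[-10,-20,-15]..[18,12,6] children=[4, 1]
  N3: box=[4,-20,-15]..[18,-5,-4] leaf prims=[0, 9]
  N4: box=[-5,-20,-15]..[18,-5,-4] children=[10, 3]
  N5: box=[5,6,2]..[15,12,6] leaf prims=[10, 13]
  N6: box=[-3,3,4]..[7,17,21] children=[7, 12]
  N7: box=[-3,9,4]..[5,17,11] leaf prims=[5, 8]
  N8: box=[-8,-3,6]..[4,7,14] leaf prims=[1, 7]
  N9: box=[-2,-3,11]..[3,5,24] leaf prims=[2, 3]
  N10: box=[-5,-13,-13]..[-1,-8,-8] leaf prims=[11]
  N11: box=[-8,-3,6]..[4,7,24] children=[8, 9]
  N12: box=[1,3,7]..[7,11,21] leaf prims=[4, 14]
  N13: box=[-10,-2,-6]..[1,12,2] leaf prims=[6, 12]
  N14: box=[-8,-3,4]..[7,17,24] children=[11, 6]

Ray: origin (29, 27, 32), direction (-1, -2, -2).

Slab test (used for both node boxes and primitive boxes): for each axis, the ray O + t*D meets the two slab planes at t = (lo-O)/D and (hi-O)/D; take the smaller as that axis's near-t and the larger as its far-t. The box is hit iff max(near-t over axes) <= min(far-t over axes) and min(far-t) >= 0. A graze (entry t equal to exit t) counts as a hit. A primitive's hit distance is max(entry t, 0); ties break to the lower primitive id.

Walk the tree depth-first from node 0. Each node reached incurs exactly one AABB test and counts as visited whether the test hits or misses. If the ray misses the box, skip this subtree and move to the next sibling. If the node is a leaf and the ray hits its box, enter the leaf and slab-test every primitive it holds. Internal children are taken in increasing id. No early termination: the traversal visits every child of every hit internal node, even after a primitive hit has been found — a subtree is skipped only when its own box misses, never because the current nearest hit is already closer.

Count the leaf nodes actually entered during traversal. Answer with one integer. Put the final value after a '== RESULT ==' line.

Walk:
N0 x:[11,39] y:[5,47/2] z:[4,47/2] -> hit [11,47/2], descend [2, 14]
  N2 x:[11,39] y:[15/2,47/2] z:[13,47/2] -> hit [13,47/2], descend [1, 4]
    N1 x:[14,39] y:[15/2,29/2] z:[13,19] -> hit [14,29/2], descend [5, 13]
      N5 x:[14,24] y:[15/2,21/2] z:[13,15] -> miss, prune
      N13 x:[28,39] y:[15/2,29/2] z:[15,19] -> miss, prune
    N4 x:[11,34] y:[16,47/2] z:[18,47/2] -> hit [18,47/2], descend [3, 10]
      N3 x:[11,25] y:[16,47/2] z:[18,47/2] -> hit [18,47/2] leaf, test {P0(miss), P9@t=23}
      N10 x:[30,34] y:[35/2,20] z:[20,45/2] -> miss, prune
  N14 x:[22,37] y:[5,15] z:[4,14] -> miss, prune

Visited [0, 2, 1, 5, 13, 4, 3, 10, 14]. Tests: 9 box, 1 leaf. Nearest: P9.

== RESULT ==
1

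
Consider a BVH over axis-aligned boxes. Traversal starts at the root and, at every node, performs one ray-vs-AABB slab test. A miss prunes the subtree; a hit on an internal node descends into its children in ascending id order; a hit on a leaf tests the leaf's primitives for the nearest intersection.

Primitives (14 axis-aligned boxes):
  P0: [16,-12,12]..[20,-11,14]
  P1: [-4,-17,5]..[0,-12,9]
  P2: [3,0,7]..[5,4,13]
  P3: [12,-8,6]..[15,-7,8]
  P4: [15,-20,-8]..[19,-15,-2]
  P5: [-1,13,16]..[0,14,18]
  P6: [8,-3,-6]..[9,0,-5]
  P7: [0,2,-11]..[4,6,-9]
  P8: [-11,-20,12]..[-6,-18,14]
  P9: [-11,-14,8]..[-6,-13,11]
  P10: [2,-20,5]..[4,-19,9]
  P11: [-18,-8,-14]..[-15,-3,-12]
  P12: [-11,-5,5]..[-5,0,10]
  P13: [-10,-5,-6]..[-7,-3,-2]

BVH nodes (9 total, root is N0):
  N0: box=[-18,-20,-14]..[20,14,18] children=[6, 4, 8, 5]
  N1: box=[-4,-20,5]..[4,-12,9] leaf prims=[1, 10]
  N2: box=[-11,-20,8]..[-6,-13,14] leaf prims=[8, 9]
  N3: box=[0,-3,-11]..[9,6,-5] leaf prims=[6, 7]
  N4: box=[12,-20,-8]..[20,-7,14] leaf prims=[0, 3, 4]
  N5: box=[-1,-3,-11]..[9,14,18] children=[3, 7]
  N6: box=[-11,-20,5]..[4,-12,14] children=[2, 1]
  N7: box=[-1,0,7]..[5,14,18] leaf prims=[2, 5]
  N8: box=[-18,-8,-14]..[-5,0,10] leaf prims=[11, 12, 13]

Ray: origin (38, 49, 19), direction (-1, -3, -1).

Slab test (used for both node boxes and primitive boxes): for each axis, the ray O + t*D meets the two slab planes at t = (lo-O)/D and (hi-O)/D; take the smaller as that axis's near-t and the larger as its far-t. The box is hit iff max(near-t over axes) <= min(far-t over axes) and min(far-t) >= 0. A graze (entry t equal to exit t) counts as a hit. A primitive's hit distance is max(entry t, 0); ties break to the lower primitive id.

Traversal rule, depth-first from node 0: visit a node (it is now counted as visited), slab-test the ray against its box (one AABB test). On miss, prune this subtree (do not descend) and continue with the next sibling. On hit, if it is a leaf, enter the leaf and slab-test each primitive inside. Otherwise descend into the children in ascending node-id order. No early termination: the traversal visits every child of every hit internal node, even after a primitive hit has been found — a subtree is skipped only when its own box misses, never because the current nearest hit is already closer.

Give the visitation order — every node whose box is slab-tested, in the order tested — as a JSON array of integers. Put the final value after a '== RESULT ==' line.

Traverse from the root:
N0 x:[18,56] y:[35/3,23] z:[1,33] -> hit [18,23], descend [4, 5, 6, 8]
  N4 x:[18,26] y:[56/3,23] z:[5,27] -> hit [56/3,23] leaf, test {P0(miss), P3(miss), P4@t=64/3}
  N5 x:[29,39] y:[35/3,52/3] z:[1,30] -> miss, prune
  N6 x:[34,49] y:[61/3,23] z:[5,14] -> miss, prune
  N8 x:[43,56] y:[49/3,19] z:[9,33] -> miss, prune

5 AABB tests over nodes [0, 4, 5, 6, 8]; 1 leaf entered; closest P4.

== RESULT ==
[0, 4, 5, 6, 8]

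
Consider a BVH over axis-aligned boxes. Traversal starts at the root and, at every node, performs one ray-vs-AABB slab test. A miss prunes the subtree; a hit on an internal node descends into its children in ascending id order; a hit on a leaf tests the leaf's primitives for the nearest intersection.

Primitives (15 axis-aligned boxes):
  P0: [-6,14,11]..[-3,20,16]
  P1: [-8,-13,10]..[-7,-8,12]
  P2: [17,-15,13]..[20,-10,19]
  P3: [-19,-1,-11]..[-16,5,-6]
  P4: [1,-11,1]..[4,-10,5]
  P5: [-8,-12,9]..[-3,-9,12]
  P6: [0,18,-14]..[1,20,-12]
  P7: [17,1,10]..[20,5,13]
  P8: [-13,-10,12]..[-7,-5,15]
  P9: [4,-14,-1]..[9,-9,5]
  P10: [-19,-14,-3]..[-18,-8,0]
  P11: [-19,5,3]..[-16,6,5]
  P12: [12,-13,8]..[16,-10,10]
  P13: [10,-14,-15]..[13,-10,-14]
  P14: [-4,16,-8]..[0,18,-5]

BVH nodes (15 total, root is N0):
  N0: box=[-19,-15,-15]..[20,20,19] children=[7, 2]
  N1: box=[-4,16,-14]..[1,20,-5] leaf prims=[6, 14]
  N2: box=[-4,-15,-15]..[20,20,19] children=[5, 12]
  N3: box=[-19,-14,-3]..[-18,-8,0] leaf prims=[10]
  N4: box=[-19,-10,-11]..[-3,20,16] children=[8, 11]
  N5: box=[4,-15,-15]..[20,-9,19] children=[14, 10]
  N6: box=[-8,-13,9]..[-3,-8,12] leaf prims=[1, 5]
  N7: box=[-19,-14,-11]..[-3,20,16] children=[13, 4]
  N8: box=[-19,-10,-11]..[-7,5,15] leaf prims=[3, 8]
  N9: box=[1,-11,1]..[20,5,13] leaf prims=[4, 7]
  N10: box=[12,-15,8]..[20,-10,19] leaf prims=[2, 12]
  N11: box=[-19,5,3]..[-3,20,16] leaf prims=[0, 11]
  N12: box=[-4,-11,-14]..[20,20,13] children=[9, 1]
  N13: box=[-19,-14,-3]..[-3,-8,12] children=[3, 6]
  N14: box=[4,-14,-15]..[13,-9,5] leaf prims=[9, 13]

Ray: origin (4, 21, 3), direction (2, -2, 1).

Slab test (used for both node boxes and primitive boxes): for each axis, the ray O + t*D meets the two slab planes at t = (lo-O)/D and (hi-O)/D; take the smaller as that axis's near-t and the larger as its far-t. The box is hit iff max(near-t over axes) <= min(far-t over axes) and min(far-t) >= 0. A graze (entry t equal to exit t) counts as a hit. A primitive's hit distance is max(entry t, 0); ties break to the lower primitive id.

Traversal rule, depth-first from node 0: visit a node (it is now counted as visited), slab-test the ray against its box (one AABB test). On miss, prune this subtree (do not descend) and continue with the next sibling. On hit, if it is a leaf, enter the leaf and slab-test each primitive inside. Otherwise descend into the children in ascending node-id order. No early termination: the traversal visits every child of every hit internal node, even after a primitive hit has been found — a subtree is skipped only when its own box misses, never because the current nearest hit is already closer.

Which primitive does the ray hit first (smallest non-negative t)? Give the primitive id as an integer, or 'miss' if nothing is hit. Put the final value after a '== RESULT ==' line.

Traverse from the root:
N0 x:[-23/2,8] y:[1/2,18] z:[-18,16] -> hit [1/2,8], descend [2, 7]
  N2 x:[-4,8] y:[1/2,18] z:[-18,16] -> hit [1/2,8], descend [5, 12]
    N5 x:[0,8] y:[15,18] z:[-18,16] -> miss, prune
    N12 x:[-4,8] y:[1/2,16] z:[-17,10] -> hit [1/2,8], descend [1, 9]
      N1 x:[-4,-3/2] y:[1/2,5/2] z:[-17,-8] -> miss, prune
      N9 x:[-3/2,8] y:[8,16] z:[-2,10] -> hit [8,8] leaf, test {P4(miss), P7@t=8}
  N7 x:[-23/2,-7/2] y:[1/2,35/2] z:[-14,13] -> miss, prune

Visited [0, 2, 5, 12, 1, 9, 7]. Tests: 7 box, 1 leaf. Nearest: P7.

== RESULT ==
7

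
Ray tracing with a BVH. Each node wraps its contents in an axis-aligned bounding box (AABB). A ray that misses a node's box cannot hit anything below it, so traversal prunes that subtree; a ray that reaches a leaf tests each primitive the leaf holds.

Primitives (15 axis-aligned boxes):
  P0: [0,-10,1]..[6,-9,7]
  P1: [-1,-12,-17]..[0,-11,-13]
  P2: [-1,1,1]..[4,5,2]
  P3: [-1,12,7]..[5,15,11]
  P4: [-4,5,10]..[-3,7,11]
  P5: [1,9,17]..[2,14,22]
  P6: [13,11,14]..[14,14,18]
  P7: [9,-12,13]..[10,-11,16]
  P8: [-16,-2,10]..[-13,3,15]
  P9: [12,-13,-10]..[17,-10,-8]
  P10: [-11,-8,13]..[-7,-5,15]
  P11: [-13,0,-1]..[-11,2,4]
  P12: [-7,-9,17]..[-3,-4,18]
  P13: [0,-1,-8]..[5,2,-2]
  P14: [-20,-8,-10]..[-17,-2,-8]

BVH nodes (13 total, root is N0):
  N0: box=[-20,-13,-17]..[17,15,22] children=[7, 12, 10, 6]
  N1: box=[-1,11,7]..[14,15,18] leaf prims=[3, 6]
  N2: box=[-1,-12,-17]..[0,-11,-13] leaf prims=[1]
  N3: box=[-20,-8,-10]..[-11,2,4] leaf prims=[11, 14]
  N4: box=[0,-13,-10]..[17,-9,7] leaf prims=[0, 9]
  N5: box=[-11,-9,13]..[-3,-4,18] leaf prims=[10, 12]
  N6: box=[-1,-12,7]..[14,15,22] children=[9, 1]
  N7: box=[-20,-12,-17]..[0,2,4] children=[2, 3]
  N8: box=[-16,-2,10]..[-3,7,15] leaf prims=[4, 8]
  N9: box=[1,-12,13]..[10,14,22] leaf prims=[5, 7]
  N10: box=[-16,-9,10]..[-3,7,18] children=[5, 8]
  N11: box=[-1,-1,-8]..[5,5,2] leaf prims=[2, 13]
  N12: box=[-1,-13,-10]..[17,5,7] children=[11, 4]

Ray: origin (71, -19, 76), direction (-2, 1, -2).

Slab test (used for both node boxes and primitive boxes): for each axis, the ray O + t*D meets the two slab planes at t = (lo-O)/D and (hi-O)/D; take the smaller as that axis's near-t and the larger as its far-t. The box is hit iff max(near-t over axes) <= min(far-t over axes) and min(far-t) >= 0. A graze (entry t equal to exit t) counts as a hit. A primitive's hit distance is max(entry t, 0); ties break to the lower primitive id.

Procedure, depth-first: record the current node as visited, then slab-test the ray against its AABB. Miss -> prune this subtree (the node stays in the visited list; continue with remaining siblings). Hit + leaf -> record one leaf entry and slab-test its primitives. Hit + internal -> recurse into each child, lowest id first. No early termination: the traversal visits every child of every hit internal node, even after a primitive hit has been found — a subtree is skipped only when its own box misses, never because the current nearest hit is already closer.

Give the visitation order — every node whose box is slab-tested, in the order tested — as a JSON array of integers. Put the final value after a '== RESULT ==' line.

Walk:
N0 x:[27,91/2] y:[6,34] z:[27,93/2] -> hit [27,34], descend [6, 7, 10, 12]
  N6 x:[57/2,36] y:[7,34] z:[27,69/2] -> hit [57/2,34], descend [1, 9]
    N1 x:[57/2,36] y:[30,34] z:[29,69/2] -> hit [30,34] leaf, test {P3@t=33, P6(miss)}
    N9 x:[61/2,35] y:[7,33] z:[27,63/2] -> hit [61/2,63/2] leaf, test {P5(miss), P7(miss)}
  N7 x:[71/2,91/2] y:[7,21] z:[36,93/2] -> miss, prune
  N10 x:[37,87/2] y:[10,26] z:[29,33] -> miss, prune
  N12 x:[27,36] y:[6,24] z:[69/2,43] -> miss, prune

order=[0, 6, 1, 9, 7, 10, 12]  |boxes|=7  |leaves|=2  hit=P3

== RESULT ==
[0, 6, 1, 9, 7, 10, 12]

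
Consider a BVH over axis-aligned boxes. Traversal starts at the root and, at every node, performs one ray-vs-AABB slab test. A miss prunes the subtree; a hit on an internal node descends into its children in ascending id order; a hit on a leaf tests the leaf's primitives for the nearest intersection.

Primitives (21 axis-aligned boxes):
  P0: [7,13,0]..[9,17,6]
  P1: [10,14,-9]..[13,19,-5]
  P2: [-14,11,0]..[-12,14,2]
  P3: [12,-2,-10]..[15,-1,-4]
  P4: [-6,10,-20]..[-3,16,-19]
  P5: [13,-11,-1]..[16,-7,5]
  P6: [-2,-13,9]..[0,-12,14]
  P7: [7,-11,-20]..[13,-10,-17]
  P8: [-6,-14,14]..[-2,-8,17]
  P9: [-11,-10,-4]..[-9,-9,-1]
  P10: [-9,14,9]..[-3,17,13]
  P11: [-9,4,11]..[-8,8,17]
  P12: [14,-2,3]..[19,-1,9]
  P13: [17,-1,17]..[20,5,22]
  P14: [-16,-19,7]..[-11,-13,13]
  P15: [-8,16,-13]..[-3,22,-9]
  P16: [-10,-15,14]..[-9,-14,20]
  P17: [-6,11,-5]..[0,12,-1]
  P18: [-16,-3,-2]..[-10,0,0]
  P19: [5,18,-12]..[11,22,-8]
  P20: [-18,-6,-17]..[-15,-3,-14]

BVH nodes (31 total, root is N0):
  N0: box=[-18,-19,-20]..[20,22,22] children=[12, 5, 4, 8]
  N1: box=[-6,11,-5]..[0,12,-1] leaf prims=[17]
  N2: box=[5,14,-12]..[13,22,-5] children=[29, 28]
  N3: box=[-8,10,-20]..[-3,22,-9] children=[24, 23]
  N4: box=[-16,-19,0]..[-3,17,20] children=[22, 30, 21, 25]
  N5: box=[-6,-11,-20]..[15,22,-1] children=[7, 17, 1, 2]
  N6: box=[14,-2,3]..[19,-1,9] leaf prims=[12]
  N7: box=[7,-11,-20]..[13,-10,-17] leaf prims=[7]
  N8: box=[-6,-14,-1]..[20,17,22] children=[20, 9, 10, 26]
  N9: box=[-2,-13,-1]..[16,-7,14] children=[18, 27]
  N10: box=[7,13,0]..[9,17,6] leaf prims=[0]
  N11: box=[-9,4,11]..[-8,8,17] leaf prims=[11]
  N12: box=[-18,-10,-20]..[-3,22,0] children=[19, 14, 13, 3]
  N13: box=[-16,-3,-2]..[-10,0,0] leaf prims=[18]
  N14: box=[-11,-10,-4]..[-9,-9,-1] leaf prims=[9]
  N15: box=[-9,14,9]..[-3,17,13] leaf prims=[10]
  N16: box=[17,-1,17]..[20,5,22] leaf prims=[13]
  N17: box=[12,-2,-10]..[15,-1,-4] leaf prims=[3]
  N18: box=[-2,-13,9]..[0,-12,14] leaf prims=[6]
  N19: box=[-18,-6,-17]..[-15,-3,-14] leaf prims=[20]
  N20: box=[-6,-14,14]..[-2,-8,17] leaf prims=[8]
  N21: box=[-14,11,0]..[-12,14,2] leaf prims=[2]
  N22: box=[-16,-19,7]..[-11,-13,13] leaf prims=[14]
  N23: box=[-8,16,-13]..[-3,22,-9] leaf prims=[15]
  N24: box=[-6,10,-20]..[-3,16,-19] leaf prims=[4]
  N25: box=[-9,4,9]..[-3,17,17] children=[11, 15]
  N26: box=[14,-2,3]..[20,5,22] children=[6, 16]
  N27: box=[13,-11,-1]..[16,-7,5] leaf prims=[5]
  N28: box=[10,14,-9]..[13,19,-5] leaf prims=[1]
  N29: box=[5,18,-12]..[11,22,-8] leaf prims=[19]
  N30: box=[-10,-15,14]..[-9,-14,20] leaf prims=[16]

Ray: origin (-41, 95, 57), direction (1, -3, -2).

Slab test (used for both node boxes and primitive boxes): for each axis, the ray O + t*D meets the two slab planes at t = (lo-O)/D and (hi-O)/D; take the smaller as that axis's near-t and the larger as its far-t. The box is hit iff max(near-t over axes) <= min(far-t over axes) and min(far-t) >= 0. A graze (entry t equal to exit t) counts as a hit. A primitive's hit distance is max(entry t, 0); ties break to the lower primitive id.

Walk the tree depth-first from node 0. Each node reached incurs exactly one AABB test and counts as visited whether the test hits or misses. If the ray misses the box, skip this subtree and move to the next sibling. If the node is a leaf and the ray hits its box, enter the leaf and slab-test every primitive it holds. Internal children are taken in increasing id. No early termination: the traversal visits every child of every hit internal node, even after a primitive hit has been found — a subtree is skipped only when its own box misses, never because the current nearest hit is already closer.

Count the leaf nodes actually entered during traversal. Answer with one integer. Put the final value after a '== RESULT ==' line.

Walk:
N0 x:[23,61] y:[73/3,38] z:[35/2,77/2] -> hit [73/3,38], descend [4, 5, 8, 12]
  N4 x:[25,38] y:[26,38] z:[37/2,57/2] -> hit [26,57/2], descend [21, 22, 25, 30]
    N21 x:[27,29] y:[27,28] z:[55/2,57/2] -> hit [55/2,28] leaf, test {P2@t=55/2}
    N22 x:[25,30] y:[36,38] z:[22,25] -> miss, prune
    N25 x:[32,38] y:[26,91/3] z:[20,24] -> miss, prune
    N30 x:[31,32] y:[109/3,110/3] z:[37/2,43/2] -> miss, prune
  N5 x:[35,56] y:[73/3,106/3] z:[29,77/2] -> hit [35,106/3], descend [1, 2, 7, 17]
    N1 x:[35,41] y:[83/3,28] z:[29,31] -> miss, prune
    N2 x:[46,54] y:[73/3,27] z:[31,69/2] -> miss, prune
    N7 x:[48,54] y:[35,106/3] z:[37,77/2] -> miss, prune
    N17 x:[53,56] y:[32,97/3] z:[61/2,67/2] -> miss, prune
  N8 x:[35,61] y:[26,109/3] z:[35/2,29] -> miss, prune
  N12 x:[23,38] y:[73/3,35] z:[57/2,77/2] -> hit [57/2,35], descend [3, 13, 14, 19]
    N3 x:[33,38] y:[73/3,85/3] z:[33,77/2] -> miss, prune
    N13 x:[25,31] y:[95/3,98/3] z:[57/2,59/2] -> miss, prune
    N14 x:[30,32] y:[104/3,35] z:[29,61/2] -> miss, prune
    N19 x:[23,26] y:[98/3,101/3] z:[71/2,37] -> miss, prune

17 AABB tests over nodes [0, 4, 21, 22, 25, 30, 5, 1, 2, 7, 17, 8, 12, 3, 13, 14, 19]; 1 leaf entered; closest P2.

== RESULT ==
1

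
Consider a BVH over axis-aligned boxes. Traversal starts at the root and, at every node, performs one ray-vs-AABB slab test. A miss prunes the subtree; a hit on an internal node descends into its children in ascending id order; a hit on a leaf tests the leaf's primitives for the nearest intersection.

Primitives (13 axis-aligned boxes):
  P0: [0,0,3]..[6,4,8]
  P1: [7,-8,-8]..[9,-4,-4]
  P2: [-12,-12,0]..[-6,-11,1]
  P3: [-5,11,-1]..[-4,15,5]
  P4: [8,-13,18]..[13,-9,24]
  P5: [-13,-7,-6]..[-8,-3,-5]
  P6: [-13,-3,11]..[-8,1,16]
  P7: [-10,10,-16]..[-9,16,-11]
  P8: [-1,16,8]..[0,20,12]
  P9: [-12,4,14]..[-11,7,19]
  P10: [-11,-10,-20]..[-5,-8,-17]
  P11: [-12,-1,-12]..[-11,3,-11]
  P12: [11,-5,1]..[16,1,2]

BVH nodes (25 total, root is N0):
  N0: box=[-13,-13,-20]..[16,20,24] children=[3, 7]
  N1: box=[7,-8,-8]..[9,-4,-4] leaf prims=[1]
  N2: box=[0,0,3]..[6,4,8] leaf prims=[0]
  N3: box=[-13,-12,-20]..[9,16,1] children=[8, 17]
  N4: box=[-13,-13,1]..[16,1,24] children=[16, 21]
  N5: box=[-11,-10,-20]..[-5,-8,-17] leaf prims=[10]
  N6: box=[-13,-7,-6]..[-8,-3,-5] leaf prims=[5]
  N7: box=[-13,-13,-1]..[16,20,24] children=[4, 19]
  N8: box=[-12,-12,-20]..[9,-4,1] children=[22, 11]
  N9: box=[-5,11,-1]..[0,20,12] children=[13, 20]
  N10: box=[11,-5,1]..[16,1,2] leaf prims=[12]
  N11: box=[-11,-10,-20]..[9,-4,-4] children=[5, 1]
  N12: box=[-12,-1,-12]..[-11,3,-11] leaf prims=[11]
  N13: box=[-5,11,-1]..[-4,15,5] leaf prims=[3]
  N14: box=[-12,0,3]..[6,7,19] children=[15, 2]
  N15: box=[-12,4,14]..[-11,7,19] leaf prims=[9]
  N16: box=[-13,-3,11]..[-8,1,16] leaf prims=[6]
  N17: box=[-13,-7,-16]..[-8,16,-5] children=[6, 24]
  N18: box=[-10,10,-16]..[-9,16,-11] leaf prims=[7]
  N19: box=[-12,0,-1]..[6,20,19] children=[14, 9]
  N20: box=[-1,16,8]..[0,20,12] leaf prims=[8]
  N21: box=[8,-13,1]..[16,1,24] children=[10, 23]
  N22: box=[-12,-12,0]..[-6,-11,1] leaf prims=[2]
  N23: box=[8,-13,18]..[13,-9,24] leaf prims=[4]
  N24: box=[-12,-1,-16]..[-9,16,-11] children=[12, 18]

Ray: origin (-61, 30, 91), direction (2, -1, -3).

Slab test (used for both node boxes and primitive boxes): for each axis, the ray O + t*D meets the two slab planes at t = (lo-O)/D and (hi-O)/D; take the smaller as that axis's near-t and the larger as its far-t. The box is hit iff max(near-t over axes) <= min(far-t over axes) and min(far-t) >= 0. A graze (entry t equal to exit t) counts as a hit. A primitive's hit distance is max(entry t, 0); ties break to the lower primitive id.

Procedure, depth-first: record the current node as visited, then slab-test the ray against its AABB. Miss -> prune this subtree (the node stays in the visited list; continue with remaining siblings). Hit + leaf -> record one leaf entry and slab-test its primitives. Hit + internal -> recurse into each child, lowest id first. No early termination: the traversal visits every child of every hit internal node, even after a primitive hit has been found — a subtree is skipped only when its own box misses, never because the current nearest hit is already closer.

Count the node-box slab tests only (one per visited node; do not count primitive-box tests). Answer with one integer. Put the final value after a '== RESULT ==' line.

Traverse from the root:
N0 x:[24,77/2] y:[10,43] z:[67/3,37] -> hit [24,37], descend [3, 7]
  N3 x:[24,35] y:[14,42] z:[30,37] -> hit [30,35], descend [8, 17]
    N8 x:[49/2,35] y:[34,42] z:[30,37] -> hit [34,35], descend [11, 22]
      N11 x:[25,35] y:[34,40] z:[95/3,37] -> hit [34,35], descend [1, 5]
        N1 x:[34,35] y:[34,38] z:[95/3,33] -> miss, prune
        N5 x:[25,28] y:[38,40] z:[36,37] -> miss, prune
      N22 x:[49/2,55/2] y:[41,42] z:[30,91/3] -> miss, prune
    N17 x:[24,53/2] y:[14,37] z:[32,107/3] -> miss, prune
  N7 x:[24,77/2] y:[10,43] z:[67/3,92/3] -> hit [24,92/3], descend [4, 19]
    N4 x:[24,77/2] y:[29,43] z:[67/3,30] -> hit [29,30], descend [16, 21]
      N16 x:[24,53/2] y:[29,33] z:[25,80/3] -> miss, prune
      N21 x:[69/2,77/2] y:[29,43] z:[67/3,30] -> miss, prune
    N19 x:[49/2,67/2] y:[10,30] z:[24,92/3] -> hit [49/2,30], descend [9, 14]
      N9 x:[28,61/2] y:[10,19] z:[79/3,92/3] -> miss, prune
      N14 x:[49/2,67/2] y:[23,30] z:[24,88/3] -> hit [49/2,88/3], descend [2, 15]
        N2 x:[61/2,67/2] y:[26,30] z:[83/3,88/3] -> miss, prune
        N15 x:[49/2,25] y:[23,26] z:[24,77/3] -> hit [49/2,25] leaf, test {P9@t=49/2}

Visited [0, 3, 8, 11, 1, 5, 22, 17, 7, 4, 16, 21, 19, 9, 14, 2, 15]. Tests: 17 box, 1 leaf. Nearest: P9.

== RESULT ==
17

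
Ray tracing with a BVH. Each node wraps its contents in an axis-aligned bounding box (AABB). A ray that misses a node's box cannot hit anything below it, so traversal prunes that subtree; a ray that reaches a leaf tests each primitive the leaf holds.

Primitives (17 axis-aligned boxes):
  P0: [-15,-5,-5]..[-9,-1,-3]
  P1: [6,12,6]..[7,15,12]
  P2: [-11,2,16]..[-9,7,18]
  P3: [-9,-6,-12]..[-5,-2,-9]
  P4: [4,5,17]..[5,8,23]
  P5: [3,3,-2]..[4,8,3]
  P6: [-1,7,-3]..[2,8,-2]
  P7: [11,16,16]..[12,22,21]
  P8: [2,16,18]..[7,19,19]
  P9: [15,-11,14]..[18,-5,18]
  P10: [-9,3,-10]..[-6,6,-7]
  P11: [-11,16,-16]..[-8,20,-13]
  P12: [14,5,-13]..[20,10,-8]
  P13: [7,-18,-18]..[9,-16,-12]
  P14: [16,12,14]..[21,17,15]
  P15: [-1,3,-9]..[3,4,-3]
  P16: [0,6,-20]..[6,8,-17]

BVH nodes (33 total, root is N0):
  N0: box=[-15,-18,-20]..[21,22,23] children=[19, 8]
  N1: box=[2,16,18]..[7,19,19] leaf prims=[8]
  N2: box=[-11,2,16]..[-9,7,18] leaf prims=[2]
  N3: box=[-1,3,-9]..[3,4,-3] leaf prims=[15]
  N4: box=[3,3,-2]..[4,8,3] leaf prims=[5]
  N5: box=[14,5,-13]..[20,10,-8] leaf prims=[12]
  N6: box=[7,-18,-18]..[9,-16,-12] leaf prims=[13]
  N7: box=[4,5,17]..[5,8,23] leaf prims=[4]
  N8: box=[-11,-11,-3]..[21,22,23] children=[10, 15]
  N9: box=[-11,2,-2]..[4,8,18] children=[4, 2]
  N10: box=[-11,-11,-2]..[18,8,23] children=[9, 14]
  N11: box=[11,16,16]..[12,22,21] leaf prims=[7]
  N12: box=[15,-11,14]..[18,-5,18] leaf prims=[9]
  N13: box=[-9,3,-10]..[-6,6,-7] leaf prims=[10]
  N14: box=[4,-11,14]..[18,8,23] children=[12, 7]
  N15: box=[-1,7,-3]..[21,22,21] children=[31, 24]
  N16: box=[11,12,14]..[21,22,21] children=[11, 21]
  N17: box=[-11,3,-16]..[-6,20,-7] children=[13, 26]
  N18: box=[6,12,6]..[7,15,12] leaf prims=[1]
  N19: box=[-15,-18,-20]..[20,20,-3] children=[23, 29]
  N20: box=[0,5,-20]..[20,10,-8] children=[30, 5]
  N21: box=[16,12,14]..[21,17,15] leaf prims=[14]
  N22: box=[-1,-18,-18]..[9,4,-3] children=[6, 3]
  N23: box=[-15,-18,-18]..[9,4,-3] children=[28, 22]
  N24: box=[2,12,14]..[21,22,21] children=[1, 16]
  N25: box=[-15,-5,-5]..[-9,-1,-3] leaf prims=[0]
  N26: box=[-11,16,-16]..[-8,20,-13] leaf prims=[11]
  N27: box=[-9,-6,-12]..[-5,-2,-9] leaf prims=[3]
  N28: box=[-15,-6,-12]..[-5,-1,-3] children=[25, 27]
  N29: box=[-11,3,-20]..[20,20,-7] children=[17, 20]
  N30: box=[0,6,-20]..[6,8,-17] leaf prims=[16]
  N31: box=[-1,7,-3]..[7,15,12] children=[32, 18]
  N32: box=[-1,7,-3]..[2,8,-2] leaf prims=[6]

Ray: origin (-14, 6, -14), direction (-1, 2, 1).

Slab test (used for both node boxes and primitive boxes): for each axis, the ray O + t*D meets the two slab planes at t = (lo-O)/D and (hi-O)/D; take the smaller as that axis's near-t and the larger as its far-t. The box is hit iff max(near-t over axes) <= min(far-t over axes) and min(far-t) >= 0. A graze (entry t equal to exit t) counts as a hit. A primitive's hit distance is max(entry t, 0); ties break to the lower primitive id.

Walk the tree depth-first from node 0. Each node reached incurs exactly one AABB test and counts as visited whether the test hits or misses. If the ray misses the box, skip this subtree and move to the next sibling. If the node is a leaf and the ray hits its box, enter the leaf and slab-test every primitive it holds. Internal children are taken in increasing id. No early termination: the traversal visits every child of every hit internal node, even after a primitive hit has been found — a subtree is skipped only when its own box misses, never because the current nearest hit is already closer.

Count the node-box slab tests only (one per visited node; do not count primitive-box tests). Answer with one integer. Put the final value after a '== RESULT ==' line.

Walk:
N0 x:[-35,1] y:[-12,8] z:[-6,37] -> hit [-6,1], descend [8, 19]
  N8 x:[-35,-3] y:[-17/2,8] z:[11,37] -> miss, prune
  N19 x:[-34,1] y:[-12,7] z:[-6,11] -> hit [-6,1], descend [23, 29]
    N23 x:[-23,1] y:[-12,-1] z:[-4,11] -> miss, prune
    N29 x:[-34,-3] y:[-3/2,7] z:[-6,7] -> miss, prune

5 AABB tests over nodes [0, 8, 19, 23, 29]; 0 leaves entered; closest miss.

== RESULT ==
5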